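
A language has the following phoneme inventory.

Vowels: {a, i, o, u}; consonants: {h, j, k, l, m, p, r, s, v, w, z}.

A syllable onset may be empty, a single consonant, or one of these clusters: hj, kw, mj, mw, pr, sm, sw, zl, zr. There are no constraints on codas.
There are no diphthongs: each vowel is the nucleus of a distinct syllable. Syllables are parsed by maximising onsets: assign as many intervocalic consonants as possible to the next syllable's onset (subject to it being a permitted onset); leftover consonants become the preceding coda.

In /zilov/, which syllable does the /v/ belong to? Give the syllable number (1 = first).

2

Nuclei (vowels): i, o → 2 syllables.
σ1/σ2 boundary: /l/ → onset of the next syllable (single consonants are always licit onsets).
Result: zi.lov.
The /v/ is in the coda of syllable 2 (/lov/).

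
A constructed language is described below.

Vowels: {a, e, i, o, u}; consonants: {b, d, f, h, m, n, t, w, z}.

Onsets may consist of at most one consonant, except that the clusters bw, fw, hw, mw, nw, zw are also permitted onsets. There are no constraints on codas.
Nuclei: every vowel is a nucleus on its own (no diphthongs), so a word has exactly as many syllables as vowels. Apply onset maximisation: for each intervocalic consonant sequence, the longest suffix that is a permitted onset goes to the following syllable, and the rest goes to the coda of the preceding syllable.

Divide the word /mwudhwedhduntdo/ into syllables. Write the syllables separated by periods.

Nuclei (vowels): u, e, u, o → 4 syllables.
σ1/σ2 boundary: cluster /dhw/ — the longest permitted-onset suffix is /hw/; onset = /hw/, preceding coda = /d/.
σ2/σ3 boundary: /dhd/ — longest licit onset from the right is /d/, leaving /dh/ as coda.
σ3/σ4 boundary: cluster /ntd/ — the longest permitted-onset suffix is /d/; onset = /d/, preceding coda = /nt/.

mwud.hwedh.dunt.do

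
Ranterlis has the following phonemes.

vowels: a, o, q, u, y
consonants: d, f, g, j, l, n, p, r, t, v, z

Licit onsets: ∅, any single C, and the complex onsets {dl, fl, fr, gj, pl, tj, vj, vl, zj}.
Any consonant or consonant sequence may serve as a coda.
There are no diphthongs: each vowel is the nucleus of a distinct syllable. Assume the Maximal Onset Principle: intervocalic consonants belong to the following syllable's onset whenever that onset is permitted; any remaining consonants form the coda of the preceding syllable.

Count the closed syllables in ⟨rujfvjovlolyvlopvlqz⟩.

The vowels are u, o, o, y, o, q — 6 nuclei, so 6 syllables.
Between /u/ (V1) and /o/ (V2): /jfvj/; trying suffixes from longest down, /vj/ is the first permitted one, so coda /jf/ | onset /vj/.
Between /o/ (V2) and /o/ (V3): /vl/ — entire cluster is a permitted onset → onset /vl/, coda ∅.
Between /o/ (V3) and /y/ (V4): /l/ is a single consonant, so it becomes the next onset.
Between /y/ (V4) and /o/ (V5): /vl/ — entire cluster is a permitted onset → onset /vl/, coda ∅.
Between /o/ (V5) and /q/ (V6): /pvl/ splits as /p/ + /vl/ (/vl/ is the longest suffix that is a licit onset).
Result: rujf.vjo.vlo.ly.vlop.vlqz.
Classifying each syllable: /rujf/ (closed), /vjo/ (open), /vlo/ (open), /ly/ (open), /vlop/ (closed), /vlqz/ (closed).
Closed syllables: 3.

3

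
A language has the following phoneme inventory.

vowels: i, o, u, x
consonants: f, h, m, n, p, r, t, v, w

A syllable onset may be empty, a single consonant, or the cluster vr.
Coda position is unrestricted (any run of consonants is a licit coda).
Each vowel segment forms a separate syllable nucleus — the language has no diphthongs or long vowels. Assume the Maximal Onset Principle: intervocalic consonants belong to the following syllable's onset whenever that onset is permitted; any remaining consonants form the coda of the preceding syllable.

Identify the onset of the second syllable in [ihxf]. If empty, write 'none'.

Vowels present: i, x; each is a nucleus, giving 2 syllables.
σ1/σ2 boundary: just /h/ — single C goes to the following onset.
Putting it together: i.hxf.
Syllable 2 is /hxf/: onset /h/, nucleus /x/, coda /f/.

h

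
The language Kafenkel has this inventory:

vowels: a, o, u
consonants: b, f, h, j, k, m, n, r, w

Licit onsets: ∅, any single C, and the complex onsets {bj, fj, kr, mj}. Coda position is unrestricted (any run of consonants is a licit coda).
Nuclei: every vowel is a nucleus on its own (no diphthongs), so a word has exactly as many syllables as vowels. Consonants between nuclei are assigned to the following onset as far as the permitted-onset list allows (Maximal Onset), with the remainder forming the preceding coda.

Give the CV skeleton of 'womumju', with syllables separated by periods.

CV.CV.CCV

The vowels are o, u, u — 3 nuclei, so 3 syllables.
V1 /o/ – V2 /u/: just /m/ — single C goes to the following onset.
V2 /u/ – V3 /u/: /mj/ — entire cluster is a permitted onset → onset /mj/, coda ∅.
Syllabification: wo.mu.mju.
Mapping each syllable to C/V: /wo/ → CV, /mu/ → CV, /mju/ → CCV.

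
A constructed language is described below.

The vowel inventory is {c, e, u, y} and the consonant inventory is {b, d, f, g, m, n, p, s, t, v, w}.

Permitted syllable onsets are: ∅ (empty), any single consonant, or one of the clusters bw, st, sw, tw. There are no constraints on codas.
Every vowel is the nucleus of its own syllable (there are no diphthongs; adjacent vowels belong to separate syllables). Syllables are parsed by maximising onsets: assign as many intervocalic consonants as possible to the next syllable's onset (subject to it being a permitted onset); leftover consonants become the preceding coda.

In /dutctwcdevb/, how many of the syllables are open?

The vowels are u, c, c, e — 4 nuclei, so 4 syllables.
/u…c/ gap (V1→V2): just /t/ — single C goes to the following onset.
/c…c/ gap (V2→V3): /tw/ is a licit onset in full, so it all attaches to the next syllable.
/c…e/ gap (V3→V4): /d/ → onset of the next syllable (single consonants are always licit onsets).
Syllabification: du.tc.twc.devb.
Classifying each syllable: /du/ (open), /tc/ (open), /twc/ (open), /devb/ (closed).
Open syllables: 3.

3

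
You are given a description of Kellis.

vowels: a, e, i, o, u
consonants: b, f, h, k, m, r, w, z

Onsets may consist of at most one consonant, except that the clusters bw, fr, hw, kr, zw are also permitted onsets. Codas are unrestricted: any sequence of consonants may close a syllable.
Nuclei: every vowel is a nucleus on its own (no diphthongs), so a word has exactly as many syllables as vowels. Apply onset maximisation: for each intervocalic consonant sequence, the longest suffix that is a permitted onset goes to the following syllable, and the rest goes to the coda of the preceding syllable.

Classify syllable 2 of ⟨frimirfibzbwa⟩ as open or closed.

Nuclei (vowels): i, i, i, a → 4 syllables.
/i…i/ gap (V1→V2): /m/ → onset of the next syllable (single consonants are always licit onsets).
/i…i/ gap (V2→V3): /rf/ splits as /r/ + /f/ (/f/ is the longest suffix that is a licit onset).
/i…a/ gap (V3→V4): /bzbw/ — longest licit onset from the right is /bw/, leaving /bz/ as coda.
Putting it together: fri.mir.fibz.bwa.
Syllable 2 is /mir/ with coda /r/, so it is closed.

closed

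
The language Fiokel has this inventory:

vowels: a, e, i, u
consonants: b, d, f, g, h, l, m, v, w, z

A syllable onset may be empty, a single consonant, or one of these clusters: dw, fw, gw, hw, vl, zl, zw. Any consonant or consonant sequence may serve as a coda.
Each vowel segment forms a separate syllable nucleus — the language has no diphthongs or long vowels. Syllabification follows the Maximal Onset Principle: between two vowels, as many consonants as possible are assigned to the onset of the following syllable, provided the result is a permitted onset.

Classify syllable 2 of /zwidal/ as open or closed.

Nuclei (vowels): i, a → 2 syllables.
Between /i/ (V1) and /a/ (V2): /d/ is a single consonant, so it becomes the next onset.
Result: zwi.dal.
Syllable 2 is /dal/ with coda /l/, so it is closed.

closed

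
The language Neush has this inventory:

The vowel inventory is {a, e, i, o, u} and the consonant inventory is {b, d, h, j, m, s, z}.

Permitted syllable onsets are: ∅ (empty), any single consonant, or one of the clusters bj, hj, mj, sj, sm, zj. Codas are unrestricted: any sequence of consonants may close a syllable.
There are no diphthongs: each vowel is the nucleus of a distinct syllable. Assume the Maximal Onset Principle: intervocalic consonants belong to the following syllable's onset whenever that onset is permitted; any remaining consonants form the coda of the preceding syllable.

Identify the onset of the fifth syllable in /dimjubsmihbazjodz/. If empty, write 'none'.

Vowels present: i, u, i, a, o; each is a nucleus, giving 5 syllables.
/i…u/ gap (V1→V2): /mj/ — entire cluster is a permitted onset → onset /mj/, coda ∅.
/u…i/ gap (V2→V3): cluster /bsm/ — the longest permitted-onset suffix is /sm/; onset = /sm/, preceding coda = /b/.
/i…a/ gap (V3→V4): /hb/; trying suffixes from longest down, /b/ is the first permitted one, so coda /h/ | onset /b/.
/a…o/ gap (V4→V5): /zj/ is a licit onset in full, so it all attaches to the next syllable.
Putting it together: di.mjub.smih.ba.zjodz.
Syllable 5 is /zjodz/: onset /zj/, nucleus /o/, coda /dz/.

zj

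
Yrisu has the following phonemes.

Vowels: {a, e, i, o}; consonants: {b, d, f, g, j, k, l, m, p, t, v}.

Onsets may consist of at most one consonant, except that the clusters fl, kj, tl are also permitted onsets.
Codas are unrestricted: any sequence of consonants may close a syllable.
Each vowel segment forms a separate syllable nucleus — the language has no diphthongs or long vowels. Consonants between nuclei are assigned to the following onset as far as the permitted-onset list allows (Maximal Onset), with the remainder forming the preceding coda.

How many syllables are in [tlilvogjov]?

3

The vowels are i, o, o — 3 nuclei, so 3 syllables.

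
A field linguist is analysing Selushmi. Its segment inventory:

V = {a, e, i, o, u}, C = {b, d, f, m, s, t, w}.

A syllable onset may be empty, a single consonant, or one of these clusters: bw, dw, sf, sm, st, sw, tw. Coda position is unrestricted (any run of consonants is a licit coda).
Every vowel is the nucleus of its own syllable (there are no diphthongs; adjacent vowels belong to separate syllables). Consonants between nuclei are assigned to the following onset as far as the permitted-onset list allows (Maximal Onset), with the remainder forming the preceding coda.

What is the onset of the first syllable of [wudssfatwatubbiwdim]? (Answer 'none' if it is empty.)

w

Nuclei (vowels): u, a, a, u, i, i → 6 syllables.
V1 /u/ – V2 /a/: /dssf/ splits as /ds/ + /sf/ (/sf/ is the longest suffix that is a licit onset).
V2 /a/ – V3 /a/: /tw/ is a licit onset in full, so it all attaches to the next syllable.
V3 /a/ – V4 /u/: /t/ is a single consonant, so it becomes the next onset.
V4 /u/ – V5 /i/: /bb/ splits as /b/ + /b/ (/b/ is the longest suffix that is a licit onset).
V5 /i/ – V6 /i/: cluster /wd/ — the longest permitted-onset suffix is /d/; onset = /d/, preceding coda = /w/.
Result: wuds.sfa.twa.tub.biw.dim.
Syllable 1 is /wuds/: onset /w/, nucleus /u/, coda /ds/.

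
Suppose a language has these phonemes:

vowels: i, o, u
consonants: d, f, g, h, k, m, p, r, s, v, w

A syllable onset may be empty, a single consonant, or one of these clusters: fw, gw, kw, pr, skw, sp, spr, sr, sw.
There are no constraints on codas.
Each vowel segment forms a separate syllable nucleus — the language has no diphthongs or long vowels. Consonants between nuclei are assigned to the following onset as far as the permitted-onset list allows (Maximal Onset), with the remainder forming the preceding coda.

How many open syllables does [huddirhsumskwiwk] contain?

Nuclei (vowels): u, i, u, i → 4 syllables.
Between /u/ (V1) and /i/ (V2): /dd/ splits as /d/ + /d/ (/d/ is the longest suffix that is a licit onset).
Between /i/ (V2) and /u/ (V3): /rhs/; trying suffixes from longest down, /s/ is the first permitted one, so coda /rh/ | onset /s/.
Between /u/ (V3) and /i/ (V4): /mskw/ splits as /m/ + /skw/ (/skw/ is the longest suffix that is a licit onset).
Result: hud.dirh.sum.skwiwk.
Classifying each syllable: /hud/ (closed), /dirh/ (closed), /sum/ (closed), /skwiwk/ (closed).
Open syllables: 0.

0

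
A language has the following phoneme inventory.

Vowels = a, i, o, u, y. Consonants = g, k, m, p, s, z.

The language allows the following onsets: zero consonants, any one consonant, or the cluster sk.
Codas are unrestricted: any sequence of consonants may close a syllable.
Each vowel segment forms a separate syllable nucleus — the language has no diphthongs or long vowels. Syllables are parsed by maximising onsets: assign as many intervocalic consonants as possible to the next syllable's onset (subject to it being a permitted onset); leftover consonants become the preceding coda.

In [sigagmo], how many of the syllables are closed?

Nuclei (vowels): i, a, o → 3 syllables.
Between /i/ (V1) and /a/ (V2): just /g/ — single C goes to the following onset.
Between /a/ (V2) and /o/ (V3): /gm/ splits as /g/ + /m/ (/m/ is the longest suffix that is a licit onset).
Syllabification: si.gag.mo.
Classifying each syllable: /si/ (open), /gag/ (closed), /mo/ (open).
Closed syllables: 1.

1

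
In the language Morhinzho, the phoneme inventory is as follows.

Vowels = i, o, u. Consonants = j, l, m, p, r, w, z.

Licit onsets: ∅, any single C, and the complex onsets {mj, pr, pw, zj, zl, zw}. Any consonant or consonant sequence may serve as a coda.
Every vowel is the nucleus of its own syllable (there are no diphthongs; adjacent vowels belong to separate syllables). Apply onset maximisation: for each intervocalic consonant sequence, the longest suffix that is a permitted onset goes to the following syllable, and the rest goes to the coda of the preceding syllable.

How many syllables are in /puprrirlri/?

3

Nuclei (vowels): u, i, i → 3 syllables.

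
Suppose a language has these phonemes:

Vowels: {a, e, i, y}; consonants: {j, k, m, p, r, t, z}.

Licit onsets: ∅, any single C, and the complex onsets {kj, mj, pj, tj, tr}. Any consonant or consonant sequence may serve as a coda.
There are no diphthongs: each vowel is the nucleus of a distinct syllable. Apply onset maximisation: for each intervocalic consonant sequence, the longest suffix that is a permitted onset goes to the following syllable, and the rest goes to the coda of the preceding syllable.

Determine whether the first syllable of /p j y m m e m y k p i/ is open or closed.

closed

Vowels present: y, e, y, i; each is a nucleus, giving 4 syllables.
Between /y/ (V1) and /e/ (V2): cluster /mm/ — the longest permitted-onset suffix is /m/; onset = /m/, preceding coda = /m/.
Between /e/ (V2) and /y/ (V3): just /m/ — single C goes to the following onset.
Between /y/ (V3) and /i/ (V4): /kp/ — longest licit onset from the right is /p/, leaving /k/ as coda.
So the parse is pjym.me.myk.pi.
Syllable 1 is /pjym/ with coda /m/, so it is closed.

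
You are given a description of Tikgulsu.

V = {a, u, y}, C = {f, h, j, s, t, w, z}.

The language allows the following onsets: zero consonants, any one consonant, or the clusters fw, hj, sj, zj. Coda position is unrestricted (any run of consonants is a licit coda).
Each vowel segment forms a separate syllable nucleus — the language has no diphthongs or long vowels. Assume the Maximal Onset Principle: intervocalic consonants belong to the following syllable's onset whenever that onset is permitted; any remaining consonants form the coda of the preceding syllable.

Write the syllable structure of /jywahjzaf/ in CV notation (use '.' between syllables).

The vowels are y, a, a — 3 nuclei, so 3 syllables.
V1 /y/ – V2 /a/: just /w/ — single C goes to the following onset.
V2 /a/ – V3 /a/: /hjz/ splits as /hj/ + /z/ (/z/ is the longest suffix that is a licit onset).
Syllabification: jy.wahj.zaf.
Mapping each syllable to C/V: /jy/ → CV, /wahj/ → CVCC, /zaf/ → CVC.

CV.CVCC.CVC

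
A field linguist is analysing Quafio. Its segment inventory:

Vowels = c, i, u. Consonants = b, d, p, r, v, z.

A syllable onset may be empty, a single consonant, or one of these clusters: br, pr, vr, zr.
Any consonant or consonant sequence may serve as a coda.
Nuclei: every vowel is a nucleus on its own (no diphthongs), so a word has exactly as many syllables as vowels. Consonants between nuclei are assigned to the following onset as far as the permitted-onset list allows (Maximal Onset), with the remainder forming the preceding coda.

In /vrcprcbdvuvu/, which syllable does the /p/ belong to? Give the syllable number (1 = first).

2

The vowels are c, c, u, u — 4 nuclei, so 4 syllables.
σ1/σ2 boundary: /pr/ — entire cluster is a permitted onset → onset /pr/, coda ∅.
σ2/σ3 boundary: /bdv/; trying suffixes from longest down, /v/ is the first permitted one, so coda /bd/ | onset /v/.
σ3/σ4 boundary: /v/ is a single consonant, so it becomes the next onset.
Syllabification: vrc.prcbd.vu.vu.
The /p/ is in the onset of syllable 2 (/prcbd/).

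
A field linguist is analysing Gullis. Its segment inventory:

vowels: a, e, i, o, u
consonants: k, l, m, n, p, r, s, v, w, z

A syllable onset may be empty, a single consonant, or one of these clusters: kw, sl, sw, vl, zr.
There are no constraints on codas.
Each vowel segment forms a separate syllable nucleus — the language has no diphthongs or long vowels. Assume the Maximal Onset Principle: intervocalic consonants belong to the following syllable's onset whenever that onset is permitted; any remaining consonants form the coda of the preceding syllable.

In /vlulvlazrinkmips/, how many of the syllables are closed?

The vowels are u, a, i, i — 4 nuclei, so 4 syllables.
σ1/σ2 boundary: /lvl/; trying suffixes from longest down, /vl/ is the first permitted one, so coda /l/ | onset /vl/.
σ2/σ3 boundary: /zr/ — entire cluster is a permitted onset → onset /zr/, coda ∅.
σ3/σ4 boundary: /nkm/; trying suffixes from longest down, /m/ is the first permitted one, so coda /nk/ | onset /m/.
So the parse is vlul.vla.zrink.mips.
Classifying each syllable: /vlul/ (closed), /vla/ (open), /zrink/ (closed), /mips/ (closed).
Closed syllables: 3.

3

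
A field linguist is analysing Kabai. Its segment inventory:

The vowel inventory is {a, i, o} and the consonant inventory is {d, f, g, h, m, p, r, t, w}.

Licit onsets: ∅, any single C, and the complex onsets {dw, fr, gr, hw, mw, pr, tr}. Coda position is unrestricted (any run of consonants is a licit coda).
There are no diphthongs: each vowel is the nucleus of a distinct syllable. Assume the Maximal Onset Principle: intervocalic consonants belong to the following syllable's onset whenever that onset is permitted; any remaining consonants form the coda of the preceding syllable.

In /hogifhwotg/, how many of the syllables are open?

Nuclei (vowels): o, i, o → 3 syllables.
V1 /o/ – V2 /i/: just /g/ — single C goes to the following onset.
V2 /i/ – V3 /o/: /fhw/; trying suffixes from longest down, /hw/ is the first permitted one, so coda /f/ | onset /hw/.
Putting it together: ho.gif.hwotg.
Classifying each syllable: /ho/ (open), /gif/ (closed), /hwotg/ (closed).
Open syllables: 1.

1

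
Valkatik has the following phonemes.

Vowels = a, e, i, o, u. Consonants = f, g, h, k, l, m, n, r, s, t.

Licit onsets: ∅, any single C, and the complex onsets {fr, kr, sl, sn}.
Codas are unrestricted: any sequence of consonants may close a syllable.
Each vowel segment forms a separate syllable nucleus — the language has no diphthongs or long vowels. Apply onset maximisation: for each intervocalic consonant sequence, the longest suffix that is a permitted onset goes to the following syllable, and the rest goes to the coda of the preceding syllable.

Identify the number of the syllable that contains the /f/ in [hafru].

2

The vowels are a, u — 2 nuclei, so 2 syllables.
V1 /a/ – V2 /u/: /fr/ — entire cluster is a permitted onset → onset /fr/, coda ∅.
Syllabification: ha.fru.
The /f/ is in the onset of syllable 2 (/fru/).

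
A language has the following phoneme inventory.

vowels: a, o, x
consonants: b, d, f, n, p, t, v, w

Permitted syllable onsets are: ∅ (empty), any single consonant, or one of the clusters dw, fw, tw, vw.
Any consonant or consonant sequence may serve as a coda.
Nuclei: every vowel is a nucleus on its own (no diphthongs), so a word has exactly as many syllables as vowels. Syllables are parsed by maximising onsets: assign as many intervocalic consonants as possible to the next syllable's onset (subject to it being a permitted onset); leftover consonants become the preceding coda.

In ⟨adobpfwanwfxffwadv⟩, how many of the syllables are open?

1

Nuclei (vowels): a, o, a, x, a → 5 syllables.
V1 /a/ – V2 /o/: just /d/ — single C goes to the following onset.
V2 /o/ – V3 /a/: /bpfw/; trying suffixes from longest down, /fw/ is the first permitted one, so coda /bp/ | onset /fw/.
V3 /a/ – V4 /x/: /nwf/; trying suffixes from longest down, /f/ is the first permitted one, so coda /nw/ | onset /f/.
V4 /x/ – V5 /a/: /ffw/ splits as /f/ + /fw/ (/fw/ is the longest suffix that is a licit onset).
So the parse is a.dobp.fwanw.fxf.fwadv.
Classifying each syllable: /a/ (open), /dobp/ (closed), /fwanw/ (closed), /fxf/ (closed), /fwadv/ (closed).
Open syllables: 1.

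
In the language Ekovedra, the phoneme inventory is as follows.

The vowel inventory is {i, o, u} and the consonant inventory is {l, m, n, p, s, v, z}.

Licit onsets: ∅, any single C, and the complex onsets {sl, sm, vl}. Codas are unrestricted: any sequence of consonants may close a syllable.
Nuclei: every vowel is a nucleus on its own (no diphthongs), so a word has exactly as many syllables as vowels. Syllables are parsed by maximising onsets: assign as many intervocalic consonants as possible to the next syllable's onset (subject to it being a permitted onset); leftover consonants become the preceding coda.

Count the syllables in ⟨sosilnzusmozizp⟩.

5

Nuclei (vowels): o, i, u, o, i → 5 syllables.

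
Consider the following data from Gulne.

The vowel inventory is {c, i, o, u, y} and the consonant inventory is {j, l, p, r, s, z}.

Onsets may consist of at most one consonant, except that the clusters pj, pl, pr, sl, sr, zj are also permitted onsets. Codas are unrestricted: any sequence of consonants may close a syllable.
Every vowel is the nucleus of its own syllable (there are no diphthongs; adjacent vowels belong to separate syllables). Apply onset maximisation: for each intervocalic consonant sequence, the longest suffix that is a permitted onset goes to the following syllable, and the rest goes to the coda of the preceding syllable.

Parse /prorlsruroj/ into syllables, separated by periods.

prorl.sru.roj

Nuclei (vowels): o, u, o → 3 syllables.
Between /o/ (V1) and /u/ (V2): /rlsr/ — longest licit onset from the right is /sr/, leaving /rl/ as coda.
Between /u/ (V2) and /o/ (V3): /r/ is a single consonant, so it becomes the next onset.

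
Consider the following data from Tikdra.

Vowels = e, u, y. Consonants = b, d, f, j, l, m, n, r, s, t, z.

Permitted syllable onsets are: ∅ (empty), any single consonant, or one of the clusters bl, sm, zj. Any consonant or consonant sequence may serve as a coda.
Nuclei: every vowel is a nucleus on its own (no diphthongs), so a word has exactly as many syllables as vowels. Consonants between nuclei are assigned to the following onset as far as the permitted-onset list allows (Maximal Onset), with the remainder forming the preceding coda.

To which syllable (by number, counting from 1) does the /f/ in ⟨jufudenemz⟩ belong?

2

The vowels are u, u, e, e — 4 nuclei, so 4 syllables.
V1 /u/ – V2 /u/: /f/ is a single consonant, so it becomes the next onset.
V2 /u/ – V3 /e/: /d/ → onset of the next syllable (single consonants are always licit onsets).
V3 /e/ – V4 /e/: just /n/ — single C goes to the following onset.
Putting it together: ju.fu.de.nemz.
The /f/ is in the onset of syllable 2 (/fu/).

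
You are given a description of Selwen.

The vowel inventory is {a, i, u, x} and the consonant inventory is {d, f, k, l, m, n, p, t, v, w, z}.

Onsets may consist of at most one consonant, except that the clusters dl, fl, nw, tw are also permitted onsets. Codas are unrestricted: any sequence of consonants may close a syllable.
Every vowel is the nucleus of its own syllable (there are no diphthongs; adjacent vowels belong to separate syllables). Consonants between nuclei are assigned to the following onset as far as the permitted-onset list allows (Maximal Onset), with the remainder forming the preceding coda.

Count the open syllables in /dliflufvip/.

Nuclei (vowels): i, u, i → 3 syllables.
σ1/σ2 boundary: /fl/ — entire cluster is a permitted onset → onset /fl/, coda ∅.
σ2/σ3 boundary: cluster /fv/ — the longest permitted-onset suffix is /v/; onset = /v/, preceding coda = /f/.
So the parse is dli.fluf.vip.
Classifying each syllable: /dli/ (open), /fluf/ (closed), /vip/ (closed).
Open syllables: 1.

1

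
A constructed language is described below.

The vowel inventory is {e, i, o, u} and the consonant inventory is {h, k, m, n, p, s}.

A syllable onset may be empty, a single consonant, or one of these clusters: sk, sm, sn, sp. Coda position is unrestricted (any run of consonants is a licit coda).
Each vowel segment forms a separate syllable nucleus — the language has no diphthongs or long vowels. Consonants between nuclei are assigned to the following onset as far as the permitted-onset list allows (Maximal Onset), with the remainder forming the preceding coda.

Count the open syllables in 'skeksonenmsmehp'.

Vowels present: e, o, e, e; each is a nucleus, giving 4 syllables.
/e…o/ gap (V1→V2): /ks/; trying suffixes from longest down, /s/ is the first permitted one, so coda /k/ | onset /s/.
/o…e/ gap (V2→V3): /n/ is a single consonant, so it becomes the next onset.
/e…e/ gap (V3→V4): cluster /nmsm/ — the longest permitted-onset suffix is /sm/; onset = /sm/, preceding coda = /nm/.
So the parse is skek.so.nenm.smehp.
Classifying each syllable: /skek/ (closed), /so/ (open), /nenm/ (closed), /smehp/ (closed).
Open syllables: 1.

1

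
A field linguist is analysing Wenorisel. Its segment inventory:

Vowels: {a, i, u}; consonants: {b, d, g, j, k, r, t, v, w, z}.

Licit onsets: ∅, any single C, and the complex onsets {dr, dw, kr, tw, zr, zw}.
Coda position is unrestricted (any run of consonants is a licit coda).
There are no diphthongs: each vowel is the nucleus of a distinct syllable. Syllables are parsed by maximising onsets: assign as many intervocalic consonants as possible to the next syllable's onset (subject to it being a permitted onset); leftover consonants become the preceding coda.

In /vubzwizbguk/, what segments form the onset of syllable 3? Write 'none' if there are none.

g

Vowels present: u, i, u; each is a nucleus, giving 3 syllables.
/u…i/ gap (V1→V2): /bzw/ splits as /b/ + /zw/ (/zw/ is the longest suffix that is a licit onset).
/i…u/ gap (V2→V3): cluster /zbg/ — the longest permitted-onset suffix is /g/; onset = /g/, preceding coda = /zb/.
Putting it together: vub.zwizb.guk.
Syllable 3 is /guk/: onset /g/, nucleus /u/, coda /k/.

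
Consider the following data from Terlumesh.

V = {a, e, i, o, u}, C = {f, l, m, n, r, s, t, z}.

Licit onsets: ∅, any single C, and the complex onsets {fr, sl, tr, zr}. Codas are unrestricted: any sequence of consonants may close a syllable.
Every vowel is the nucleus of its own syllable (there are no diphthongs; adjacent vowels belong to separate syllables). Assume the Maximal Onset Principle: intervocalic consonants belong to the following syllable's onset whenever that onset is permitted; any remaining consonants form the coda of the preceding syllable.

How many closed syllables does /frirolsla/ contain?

Nuclei (vowels): i, o, a → 3 syllables.
σ1/σ2 boundary: /r/ is a single consonant, so it becomes the next onset.
σ2/σ3 boundary: cluster /lsl/ — the longest permitted-onset suffix is /sl/; onset = /sl/, preceding coda = /l/.
Result: fri.rol.sla.
Classifying each syllable: /fri/ (open), /rol/ (closed), /sla/ (open).
Closed syllables: 1.

1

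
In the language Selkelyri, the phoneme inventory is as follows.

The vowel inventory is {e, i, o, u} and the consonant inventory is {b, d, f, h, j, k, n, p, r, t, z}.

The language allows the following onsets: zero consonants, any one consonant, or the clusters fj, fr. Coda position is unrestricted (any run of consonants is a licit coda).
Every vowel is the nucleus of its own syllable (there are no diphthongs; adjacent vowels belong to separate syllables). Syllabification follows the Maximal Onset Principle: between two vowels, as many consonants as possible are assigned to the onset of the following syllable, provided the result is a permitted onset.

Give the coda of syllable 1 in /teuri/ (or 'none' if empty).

none

Vowels present: e, u, i; each is a nucleus, giving 3 syllables.
Between /e/ (V1) and /u/ (V2): no consonants, so the boundary falls immediately after /e/.
Between /u/ (V2) and /i/ (V3): just /r/ — single C goes to the following onset.
Result: te.u.ri.
Syllable 1 is /te/: onset /t/, nucleus /e/, coda ∅.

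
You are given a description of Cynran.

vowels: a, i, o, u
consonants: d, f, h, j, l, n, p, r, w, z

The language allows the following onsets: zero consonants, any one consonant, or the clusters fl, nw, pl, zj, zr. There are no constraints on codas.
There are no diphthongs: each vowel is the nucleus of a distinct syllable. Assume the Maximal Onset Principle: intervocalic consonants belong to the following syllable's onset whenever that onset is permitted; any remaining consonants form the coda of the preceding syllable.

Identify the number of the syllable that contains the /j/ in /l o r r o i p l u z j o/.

The vowels are o, o, i, u, o — 5 nuclei, so 5 syllables.
σ1/σ2 boundary: /rr/ — longest licit onset from the right is /r/, leaving /r/ as coda.
σ2/σ3 boundary: nothing intervenes; syllable break is V.V.
σ3/σ4 boundary: /pl/ — entire cluster is a permitted onset → onset /pl/, coda ∅.
σ4/σ5 boundary: /zj/ — entire cluster is a permitted onset → onset /zj/, coda ∅.
Result: lor.ro.i.plu.zjo.
The /j/ is in the onset of syllable 5 (/zjo/).

5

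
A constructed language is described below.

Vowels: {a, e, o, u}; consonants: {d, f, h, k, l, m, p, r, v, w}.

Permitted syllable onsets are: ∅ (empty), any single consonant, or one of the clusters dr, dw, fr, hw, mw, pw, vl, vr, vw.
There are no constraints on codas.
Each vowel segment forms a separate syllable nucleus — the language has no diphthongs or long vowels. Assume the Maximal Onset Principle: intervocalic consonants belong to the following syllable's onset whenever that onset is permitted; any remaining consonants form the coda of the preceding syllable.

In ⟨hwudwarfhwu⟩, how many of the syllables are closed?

1

The vowels are u, a, u — 3 nuclei, so 3 syllables.
V1 /u/ – V2 /a/: cluster /dw/ — /dw/ is itself a permitted onset, so the whole cluster goes right; preceding coda = ∅.
V2 /a/ – V3 /u/: /rfhw/; trying suffixes from longest down, /hw/ is the first permitted one, so coda /rf/ | onset /hw/.
Syllabification: hwu.dwarf.hwu.
Classifying each syllable: /hwu/ (open), /dwarf/ (closed), /hwu/ (open).
Closed syllables: 1.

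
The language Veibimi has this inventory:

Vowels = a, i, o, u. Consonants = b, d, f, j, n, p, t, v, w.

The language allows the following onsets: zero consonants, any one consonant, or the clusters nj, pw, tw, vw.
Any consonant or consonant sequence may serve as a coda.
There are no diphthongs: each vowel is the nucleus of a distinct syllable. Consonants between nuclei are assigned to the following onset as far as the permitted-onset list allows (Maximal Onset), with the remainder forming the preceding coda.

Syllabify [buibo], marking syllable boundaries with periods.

Vowels present: u, i, o; each is a nucleus, giving 3 syllables.
σ1/σ2 boundary: no consonants, so the boundary falls immediately after /u/.
σ2/σ3 boundary: /b/ is a single consonant, so it becomes the next onset.

bu.i.bo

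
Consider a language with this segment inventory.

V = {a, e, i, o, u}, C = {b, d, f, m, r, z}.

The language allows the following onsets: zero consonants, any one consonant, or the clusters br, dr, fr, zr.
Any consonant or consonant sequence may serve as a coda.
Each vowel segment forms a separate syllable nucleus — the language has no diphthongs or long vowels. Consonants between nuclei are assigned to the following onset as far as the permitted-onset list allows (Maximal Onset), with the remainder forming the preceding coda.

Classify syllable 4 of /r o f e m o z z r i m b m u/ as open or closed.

closed

The vowels are o, e, o, i, u — 5 nuclei, so 5 syllables.
/o…e/ gap (V1→V2): /f/ is a single consonant, so it becomes the next onset.
/e…o/ gap (V2→V3): /m/ is a single consonant, so it becomes the next onset.
/o…i/ gap (V3→V4): cluster /zzr/ — the longest permitted-onset suffix is /zr/; onset = /zr/, preceding coda = /z/.
/i…u/ gap (V4→V5): /mbm/ — longest licit onset from the right is /m/, leaving /mb/ as coda.
Syllabification: ro.fe.moz.zrimb.mu.
Syllable 4 is /zrimb/ with coda /mb/, so it is closed.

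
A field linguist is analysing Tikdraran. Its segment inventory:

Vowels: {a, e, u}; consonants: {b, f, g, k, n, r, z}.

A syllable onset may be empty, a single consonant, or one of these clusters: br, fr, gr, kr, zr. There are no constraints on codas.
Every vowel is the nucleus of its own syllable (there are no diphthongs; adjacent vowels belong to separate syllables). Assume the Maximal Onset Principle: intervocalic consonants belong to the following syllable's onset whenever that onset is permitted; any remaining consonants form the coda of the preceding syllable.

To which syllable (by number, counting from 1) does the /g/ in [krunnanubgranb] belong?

4

Vowels present: u, a, u, a; each is a nucleus, giving 4 syllables.
/u…a/ gap (V1→V2): /nn/; trying suffixes from longest down, /n/ is the first permitted one, so coda /n/ | onset /n/.
/a…u/ gap (V2→V3): /n/ → onset of the next syllable (single consonants are always licit onsets).
/u…a/ gap (V3→V4): /bgr/ — longest licit onset from the right is /gr/, leaving /b/ as coda.
So the parse is krun.na.nub.granb.
The /g/ is in the onset of syllable 4 (/granb/).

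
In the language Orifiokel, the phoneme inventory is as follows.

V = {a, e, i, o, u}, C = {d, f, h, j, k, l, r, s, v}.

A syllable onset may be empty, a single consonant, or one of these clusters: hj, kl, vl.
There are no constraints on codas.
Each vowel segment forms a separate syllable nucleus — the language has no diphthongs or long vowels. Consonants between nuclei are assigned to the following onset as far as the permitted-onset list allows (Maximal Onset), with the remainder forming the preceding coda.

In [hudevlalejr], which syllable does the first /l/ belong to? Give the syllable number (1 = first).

3

Nuclei (vowels): u, e, a, e → 4 syllables.
/u…e/ gap (V1→V2): /d/ → onset of the next syllable (single consonants are always licit onsets).
/e…a/ gap (V2→V3): /vl/ is a licit onset in full, so it all attaches to the next syllable.
/a…e/ gap (V3→V4): /l/ → onset of the next syllable (single consonants are always licit onsets).
Syllabification: hu.de.vla.lejr.
The first /l/ is in the onset of syllable 3 (/vla/).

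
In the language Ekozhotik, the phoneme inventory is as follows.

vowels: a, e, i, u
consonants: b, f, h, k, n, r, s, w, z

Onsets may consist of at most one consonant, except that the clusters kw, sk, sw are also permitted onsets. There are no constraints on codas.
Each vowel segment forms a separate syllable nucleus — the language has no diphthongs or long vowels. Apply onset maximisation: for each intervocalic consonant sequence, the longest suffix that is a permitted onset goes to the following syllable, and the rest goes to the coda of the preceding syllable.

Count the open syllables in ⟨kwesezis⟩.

The vowels are e, e, i — 3 nuclei, so 3 syllables.
/e…e/ gap (V1→V2): just /s/ — single C goes to the following onset.
/e…i/ gap (V2→V3): /z/ → onset of the next syllable (single consonants are always licit onsets).
So the parse is kwe.se.zis.
Classifying each syllable: /kwe/ (open), /se/ (open), /zis/ (closed).
Open syllables: 2.

2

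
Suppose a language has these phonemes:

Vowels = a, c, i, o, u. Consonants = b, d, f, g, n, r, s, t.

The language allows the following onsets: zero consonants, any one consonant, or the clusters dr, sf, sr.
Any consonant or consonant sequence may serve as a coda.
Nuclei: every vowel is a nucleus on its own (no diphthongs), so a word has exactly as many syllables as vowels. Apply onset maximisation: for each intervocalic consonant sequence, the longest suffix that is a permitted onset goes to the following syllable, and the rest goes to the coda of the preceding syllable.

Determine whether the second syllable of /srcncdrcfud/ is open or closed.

The vowels are c, c, c, u — 4 nuclei, so 4 syllables.
V1 /c/ – V2 /c/: /n/ → onset of the next syllable (single consonants are always licit onsets).
V2 /c/ – V3 /c/: /dr/ is a licit onset in full, so it all attaches to the next syllable.
V3 /c/ – V4 /u/: just /f/ — single C goes to the following onset.
Result: src.nc.drc.fud.
Syllable 2 is /nc/; it ends in its nucleus with no coda, so it is open.

open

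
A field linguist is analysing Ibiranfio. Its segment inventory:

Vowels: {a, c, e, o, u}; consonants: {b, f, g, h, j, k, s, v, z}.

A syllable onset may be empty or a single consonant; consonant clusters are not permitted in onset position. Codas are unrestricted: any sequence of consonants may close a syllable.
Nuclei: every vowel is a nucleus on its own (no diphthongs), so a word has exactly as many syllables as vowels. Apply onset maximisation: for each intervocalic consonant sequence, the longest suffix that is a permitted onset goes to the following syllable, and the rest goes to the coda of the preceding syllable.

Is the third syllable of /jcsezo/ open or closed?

open

Vowels present: c, e, o; each is a nucleus, giving 3 syllables.
V1 /c/ – V2 /e/: just /s/ — single C goes to the following onset.
V2 /e/ – V3 /o/: /z/ → onset of the next syllable (single consonants are always licit onsets).
Putting it together: jc.se.zo.
Syllable 3 is /zo/; it ends in its nucleus with no coda, so it is open.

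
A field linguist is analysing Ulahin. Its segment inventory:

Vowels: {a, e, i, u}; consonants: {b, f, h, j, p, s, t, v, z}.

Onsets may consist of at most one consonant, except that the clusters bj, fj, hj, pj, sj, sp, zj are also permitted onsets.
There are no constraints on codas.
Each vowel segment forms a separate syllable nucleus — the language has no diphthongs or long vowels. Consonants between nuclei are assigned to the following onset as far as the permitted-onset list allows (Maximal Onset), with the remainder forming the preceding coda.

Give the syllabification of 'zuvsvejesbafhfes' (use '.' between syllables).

The vowels are u, e, e, a, e — 5 nuclei, so 5 syllables.
Between /u/ (V1) and /e/ (V2): /vsv/ — longest licit onset from the right is /v/, leaving /vs/ as coda.
Between /e/ (V2) and /e/ (V3): just /j/ — single C goes to the following onset.
Between /e/ (V3) and /a/ (V4): /sb/ — longest licit onset from the right is /b/, leaving /s/ as coda.
Between /a/ (V4) and /e/ (V5): cluster /fhf/ — the longest permitted-onset suffix is /f/; onset = /f/, preceding coda = /fh/.

zuvs.ve.jes.bafh.fes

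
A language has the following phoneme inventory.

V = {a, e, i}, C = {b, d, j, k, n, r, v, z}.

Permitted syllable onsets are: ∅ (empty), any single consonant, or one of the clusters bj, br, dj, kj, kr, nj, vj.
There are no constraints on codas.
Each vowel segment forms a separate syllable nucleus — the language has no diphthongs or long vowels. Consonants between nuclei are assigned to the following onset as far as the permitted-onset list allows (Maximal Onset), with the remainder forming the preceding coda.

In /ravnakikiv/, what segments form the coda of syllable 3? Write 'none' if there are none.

none

Nuclei (vowels): a, a, i, i → 4 syllables.
/a…a/ gap (V1→V2): /vn/ — longest licit onset from the right is /n/, leaving /v/ as coda.
/a…i/ gap (V2→V3): just /k/ — single C goes to the following onset.
/i…i/ gap (V3→V4): just /k/ — single C goes to the following onset.
Putting it together: rav.na.ki.kiv.
Syllable 3 is /ki/: onset /k/, nucleus /i/, coda ∅.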